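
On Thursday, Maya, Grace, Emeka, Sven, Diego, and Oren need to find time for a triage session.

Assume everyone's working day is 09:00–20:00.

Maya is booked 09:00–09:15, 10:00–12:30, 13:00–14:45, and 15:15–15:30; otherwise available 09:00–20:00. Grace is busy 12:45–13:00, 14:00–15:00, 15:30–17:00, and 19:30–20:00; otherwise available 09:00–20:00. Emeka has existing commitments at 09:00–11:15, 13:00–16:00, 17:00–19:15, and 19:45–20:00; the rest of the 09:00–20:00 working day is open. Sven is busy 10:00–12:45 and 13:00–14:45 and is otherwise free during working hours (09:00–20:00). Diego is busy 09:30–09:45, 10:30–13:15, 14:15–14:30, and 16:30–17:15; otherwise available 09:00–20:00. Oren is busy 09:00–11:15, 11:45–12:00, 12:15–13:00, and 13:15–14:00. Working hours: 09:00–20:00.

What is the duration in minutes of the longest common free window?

15 minutes

Maya free within 09:00–20:00: 09:15–10:00, 12:30–13:00, 14:45–15:15, 15:30–20:00.
Grace free within 09:00–20:00: 09:00–12:45, 13:00–14:00, 15:00–15:30, 17:00–19:30.
Emeka free within 09:00–20:00: 11:15–13:00, 16:00–17:00, 19:15–19:45.
Sven free within 09:00–20:00: 09:00–10:00, 12:45–13:00, 14:45–20:00.
Diego free within 09:00–20:00: 09:00–09:30, 09:45–10:30, 13:15–14:15, 14:30–16:30, 17:15–20:00.
Oren free within 09:00–20:00: 11:15–11:45, 12:00–12:15, 13:00–13:15, 14:00–20:00.
Maya ∩ Grace: 09:15–10:00, 12:30–12:45, 15:00–15:15, 17:00–19:30.
Maya ∩ Grace ∩ Emeka: 12:30–12:45, 19:15–19:30.
Maya ∩ Grace ∩ Emeka ∩ Sven: 19:15–19:30.
Maya ∩ Grace ∩ Emeka ∩ Sven ∩ Diego: 19:15–19:30.
Maya ∩ Grace ∩ Emeka ∩ Sven ∩ Diego ∩ Oren: 19:15–19:30.
Single common window of 15 minutes.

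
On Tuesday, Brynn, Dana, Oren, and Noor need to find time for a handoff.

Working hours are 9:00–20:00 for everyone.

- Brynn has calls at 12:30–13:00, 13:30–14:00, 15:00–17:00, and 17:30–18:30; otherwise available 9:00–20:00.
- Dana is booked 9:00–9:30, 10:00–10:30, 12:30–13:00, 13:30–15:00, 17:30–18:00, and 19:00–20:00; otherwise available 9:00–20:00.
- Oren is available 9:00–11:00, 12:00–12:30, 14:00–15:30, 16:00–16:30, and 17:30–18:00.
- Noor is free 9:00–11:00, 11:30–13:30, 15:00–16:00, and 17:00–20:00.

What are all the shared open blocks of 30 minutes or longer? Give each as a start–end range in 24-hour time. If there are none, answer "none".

09:30–10:00, 10:30–11:00, 12:00–12:30

Brynn free within 09:00–20:00: 09:00–12:30, 13:00–13:30, 14:00–15:00, 17:00–17:30, 18:30–20:00.
Dana free within 09:00–20:00: 09:30–10:00, 10:30–12:30, 13:00–13:30, 15:00–17:30, 18:00–19:00.
Brynn ∩ Dana: 09:30–10:00, 10:30–12:30, 13:00–13:30, 17:00–17:30, 18:30–19:00.
Brynn ∩ Dana ∩ Oren: 09:30–10:00, 10:30–11:00, 12:00–12:30.
Brynn ∩ Dana ∩ Oren ∩ Noor: 09:30–10:00, 10:30–11:00, 12:00–12:30.
Windows ≥ 30 min: 09:30–10:00, 10:30–11:00, 12:00–12:30.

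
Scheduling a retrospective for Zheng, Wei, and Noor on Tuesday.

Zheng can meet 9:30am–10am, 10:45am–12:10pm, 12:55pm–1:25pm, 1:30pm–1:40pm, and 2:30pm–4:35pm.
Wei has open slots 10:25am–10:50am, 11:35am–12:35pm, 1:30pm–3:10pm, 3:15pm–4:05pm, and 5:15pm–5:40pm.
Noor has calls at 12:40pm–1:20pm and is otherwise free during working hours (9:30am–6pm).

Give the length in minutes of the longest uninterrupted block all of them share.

50 minutes

Noor free within 09:30–18:00: 09:30–12:40, 13:20–18:00.
Zheng ∩ Wei: 10:45–10:50, 11:35–12:10, 13:30–13:40, 14:30–15:10, 15:15–16:05.
Zheng ∩ Wei ∩ Noor: 10:45–10:50, 11:35–12:10, 13:30–13:40, 14:30–15:10, 15:15–16:05.
Common window lengths: 5, 35, 10, 40, 50 min; longest is 50.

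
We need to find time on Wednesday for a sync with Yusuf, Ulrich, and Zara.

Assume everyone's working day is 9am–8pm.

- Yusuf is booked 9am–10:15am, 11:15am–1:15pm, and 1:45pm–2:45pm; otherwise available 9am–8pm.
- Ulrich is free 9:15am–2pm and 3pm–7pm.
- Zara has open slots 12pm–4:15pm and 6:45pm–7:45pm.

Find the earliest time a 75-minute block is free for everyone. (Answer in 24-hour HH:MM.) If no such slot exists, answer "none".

15:00

Yusuf free within 09:00–20:00: 10:15–11:15, 13:15–13:45, 14:45–20:00.
Yusuf ∩ Ulrich: 10:15–11:15, 13:15–13:45, 15:00–19:00.
Yusuf ∩ Ulrich ∩ Zara: 13:15–13:45, 15:00–16:15, 18:45–19:00.
Windows ≥ 75 min: 15:00–16:15.
Earliest such window starts at 15:00.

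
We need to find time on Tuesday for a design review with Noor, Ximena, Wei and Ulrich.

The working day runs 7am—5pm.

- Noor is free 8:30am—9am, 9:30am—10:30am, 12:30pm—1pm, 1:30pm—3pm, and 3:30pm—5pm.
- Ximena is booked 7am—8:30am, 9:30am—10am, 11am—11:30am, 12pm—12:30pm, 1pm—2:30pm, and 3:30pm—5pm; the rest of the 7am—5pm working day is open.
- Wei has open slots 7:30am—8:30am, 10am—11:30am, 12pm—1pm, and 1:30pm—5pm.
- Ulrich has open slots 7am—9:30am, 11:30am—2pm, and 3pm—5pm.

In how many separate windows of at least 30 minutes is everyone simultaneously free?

1

Ximena free within 07:00–17:00: 08:30–09:30, 10:00–11:00, 11:30–12:00, 12:30–13:00, 14:30–15:30.
Noor ∩ Ximena: 08:30–09:00, 10:00–10:30, 12:30–13:00, 14:30–15:00.
Noor ∩ Ximena ∩ Wei: 10:00–10:30, 12:30–13:00, 14:30–15:00.
Noor ∩ Ximena ∩ Wei ∩ Ulrich: 12:30–13:00.
Windows ≥ 30 min: 12:30–13:00.
That's 1 window.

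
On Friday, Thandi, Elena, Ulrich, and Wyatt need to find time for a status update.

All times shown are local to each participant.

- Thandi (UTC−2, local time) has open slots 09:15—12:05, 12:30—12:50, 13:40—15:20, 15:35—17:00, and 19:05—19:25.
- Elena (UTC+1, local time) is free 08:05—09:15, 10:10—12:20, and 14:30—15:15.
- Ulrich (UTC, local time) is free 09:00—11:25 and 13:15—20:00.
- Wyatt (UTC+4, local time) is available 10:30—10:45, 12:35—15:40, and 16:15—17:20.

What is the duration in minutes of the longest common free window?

5 minutes

Thandi → UTC: 11:15–14:05, 14:30–14:50, 15:40–17:20, 17:35–19:00, 21:05–21:25.
Elena → UTC: 07:05–08:15, 09:10–11:20, 13:30–14:15.
Ulrich → UTC: 09:00–11:25, 13:15–20:00.
Wyatt → UTC: 06:30–06:45, 08:35–11:40, 12:15–13:20.
Thandi ∩ Elena: 11:15–11:20, 13:30–14:05.
Thandi ∩ Elena ∩ Ulrich: 11:15–11:20, 13:30–14:05.
Thandi ∩ Elena ∩ Ulrich ∩ Wyatt: 11:15–11:20.
Single common window of 5 minutes.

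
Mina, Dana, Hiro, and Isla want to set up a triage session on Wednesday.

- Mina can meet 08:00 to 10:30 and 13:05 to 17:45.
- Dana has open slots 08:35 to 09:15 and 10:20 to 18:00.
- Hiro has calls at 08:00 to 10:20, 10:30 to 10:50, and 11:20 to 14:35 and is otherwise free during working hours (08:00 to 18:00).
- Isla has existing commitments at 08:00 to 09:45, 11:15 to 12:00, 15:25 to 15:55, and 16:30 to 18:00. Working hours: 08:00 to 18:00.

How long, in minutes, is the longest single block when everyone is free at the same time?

50 minutes

Hiro free within 08:00–18:00: 10:20–10:30, 10:50–11:20, 14:35–18:00.
Isla free within 08:00–18:00: 09:45–11:15, 12:00–15:25, 15:55–16:30.
Mina ∩ Dana: 08:35–09:15, 10:20–10:30, 13:05–17:45.
Mina ∩ Dana ∩ Hiro: 10:20–10:30, 14:35–17:45.
Mina ∩ Dana ∩ Hiro ∩ Isla: 10:20–10:30, 14:35–15:25, 15:55–16:30.
Common window lengths: 10, 50, 35 min; longest is 50.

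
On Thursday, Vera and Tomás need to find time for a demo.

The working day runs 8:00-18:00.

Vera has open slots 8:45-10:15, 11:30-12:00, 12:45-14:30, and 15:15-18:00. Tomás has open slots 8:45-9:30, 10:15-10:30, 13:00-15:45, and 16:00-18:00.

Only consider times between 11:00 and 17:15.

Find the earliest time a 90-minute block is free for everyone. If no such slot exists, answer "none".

Vera ∩ Tomás: 08:45–09:30, 13:00–14:30, 15:15–15:45, 16:00–18:00.
Restricted to 11:00–17:15: 13:00–14:30, 15:15–15:45, 16:00–17:15.
Windows ≥ 90 min: 13:00–14:30.
Earliest such window starts at 13:00.

13:00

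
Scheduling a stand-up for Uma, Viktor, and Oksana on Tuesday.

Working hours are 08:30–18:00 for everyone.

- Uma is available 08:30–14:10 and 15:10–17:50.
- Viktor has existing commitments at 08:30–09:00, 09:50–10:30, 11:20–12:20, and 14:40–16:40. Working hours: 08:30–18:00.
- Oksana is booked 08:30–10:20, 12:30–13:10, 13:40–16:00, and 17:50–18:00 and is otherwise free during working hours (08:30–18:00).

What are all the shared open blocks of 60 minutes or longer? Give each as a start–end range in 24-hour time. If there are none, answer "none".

Viktor free within 08:30–18:00: 09:00–09:50, 10:30–11:20, 12:20–14:40, 16:40–18:00.
Oksana free within 08:30–18:00: 10:20–12:30, 13:10–13:40, 16:00–17:50.
Uma ∩ Viktor: 09:00–09:50, 10:30–11:20, 12:20–14:10, 16:40–17:50.
Uma ∩ Viktor ∩ Oksana: 10:30–11:20, 12:20–12:30, 13:10–13:40, 16:40–17:50.
Windows ≥ 60 min: 16:40–17:50.

16:40–17:50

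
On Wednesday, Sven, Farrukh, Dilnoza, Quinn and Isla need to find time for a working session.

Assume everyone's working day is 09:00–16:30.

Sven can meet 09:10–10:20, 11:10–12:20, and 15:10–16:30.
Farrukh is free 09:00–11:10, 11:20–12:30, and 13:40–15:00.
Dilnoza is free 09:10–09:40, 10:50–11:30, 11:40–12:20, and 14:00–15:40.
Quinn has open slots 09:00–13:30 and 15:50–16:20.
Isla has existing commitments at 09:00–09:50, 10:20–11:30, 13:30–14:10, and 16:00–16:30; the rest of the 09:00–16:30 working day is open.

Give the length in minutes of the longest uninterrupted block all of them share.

Isla free within 09:00–16:30: 09:50–10:20, 11:30–13:30, 14:10–16:00.
Sven ∩ Farrukh: 09:10–10:20, 11:20–12:20.
Sven ∩ Farrukh ∩ Dilnoza: 09:10–09:40, 11:20–11:30, 11:40–12:20.
Sven ∩ Farrukh ∩ Dilnoza ∩ Quinn: 09:10–09:40, 11:20–11:30, 11:40–12:20.
Sven ∩ Farrukh ∩ Dilnoza ∩ Quinn ∩ Isla: 11:40–12:20.
Single common window of 40 minutes.

40 minutes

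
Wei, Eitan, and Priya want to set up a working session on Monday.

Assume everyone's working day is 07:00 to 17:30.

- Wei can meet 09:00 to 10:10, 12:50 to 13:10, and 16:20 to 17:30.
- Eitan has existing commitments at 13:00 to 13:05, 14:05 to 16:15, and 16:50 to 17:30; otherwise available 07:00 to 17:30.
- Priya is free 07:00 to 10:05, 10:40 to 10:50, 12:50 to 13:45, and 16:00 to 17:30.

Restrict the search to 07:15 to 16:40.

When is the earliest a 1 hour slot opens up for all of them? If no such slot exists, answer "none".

Eitan free within 07:00–17:30: 07:00–13:00, 13:05–14:05, 16:15–16:50.
Wei ∩ Eitan: 09:00–10:10, 12:50–13:00, 13:05–13:10, 16:20–16:50.
Wei ∩ Eitan ∩ Priya: 09:00–10:05, 12:50–13:00, 13:05–13:10, 16:20–16:50.
Restricted to 07:15–16:40: 09:00–10:05, 12:50–13:00, 13:05–13:10, 16:20–16:40.
Windows ≥ 60 min: 09:00–10:05.
Earliest such window starts at 09:00.

09:00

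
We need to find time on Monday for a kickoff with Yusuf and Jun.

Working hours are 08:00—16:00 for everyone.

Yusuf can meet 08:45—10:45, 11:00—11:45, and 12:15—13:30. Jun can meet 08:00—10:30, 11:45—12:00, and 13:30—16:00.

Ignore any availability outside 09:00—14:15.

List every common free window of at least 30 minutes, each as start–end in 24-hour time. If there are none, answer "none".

09:00–10:30

Yusuf ∩ Jun: 08:45–10:30.
Restricted to 09:00–14:15: 09:00–10:30.
Windows ≥ 30 min: 09:00–10:30.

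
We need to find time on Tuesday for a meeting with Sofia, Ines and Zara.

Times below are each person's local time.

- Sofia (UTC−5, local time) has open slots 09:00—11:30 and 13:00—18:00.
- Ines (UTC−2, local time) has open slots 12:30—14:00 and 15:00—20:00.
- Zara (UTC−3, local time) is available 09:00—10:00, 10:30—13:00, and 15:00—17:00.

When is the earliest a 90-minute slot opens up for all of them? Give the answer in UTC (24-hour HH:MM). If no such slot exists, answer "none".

Sofia → UTC: 14:00–16:30, 18:00–23:00.
Ines → UTC: 14:30–16:00, 17:00–22:00.
Zara → UTC: 12:00–13:00, 13:30–16:00, 18:00–20:00.
Sofia ∩ Ines: 14:30–16:00, 18:00–22:00.
Sofia ∩ Ines ∩ Zara: 14:30–16:00, 18:00–20:00.
Windows ≥ 90 min: 14:30–16:00, 18:00–20:00.
Earliest such window starts at 14:30.

14:30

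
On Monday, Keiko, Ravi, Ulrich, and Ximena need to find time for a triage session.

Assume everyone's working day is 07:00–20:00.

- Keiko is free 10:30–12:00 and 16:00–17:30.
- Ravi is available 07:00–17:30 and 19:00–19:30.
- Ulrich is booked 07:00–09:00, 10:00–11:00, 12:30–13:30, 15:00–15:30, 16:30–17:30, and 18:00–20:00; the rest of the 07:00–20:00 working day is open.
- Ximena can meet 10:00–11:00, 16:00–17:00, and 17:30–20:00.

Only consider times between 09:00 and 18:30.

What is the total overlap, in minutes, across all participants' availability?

Ulrich free within 07:00–20:00: 09:00–10:00, 11:00–12:30, 13:30–15:00, 15:30–16:30, 17:30–18:00.
Keiko ∩ Ravi: 10:30–12:00, 16:00–17:30.
Keiko ∩ Ravi ∩ Ulrich: 11:00–12:00, 16:00–16:30.
Keiko ∩ Ravi ∩ Ulrich ∩ Ximena: 16:00–16:30.
Restricted to 09:00–18:30: 16:00–16:30.
Total common minutes: 30.

30 minutes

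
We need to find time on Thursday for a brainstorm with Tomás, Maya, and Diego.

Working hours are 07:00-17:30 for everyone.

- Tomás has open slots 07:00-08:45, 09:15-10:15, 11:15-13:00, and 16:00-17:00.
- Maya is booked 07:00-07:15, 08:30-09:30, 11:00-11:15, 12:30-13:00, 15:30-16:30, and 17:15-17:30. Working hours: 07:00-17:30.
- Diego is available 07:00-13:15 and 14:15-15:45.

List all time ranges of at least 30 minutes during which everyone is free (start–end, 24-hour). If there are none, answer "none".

Maya free within 07:00–17:30: 07:15–08:30, 09:30–11:00, 11:15–12:30, 13:00–15:30, 16:30–17:15.
Tomás ∩ Maya: 07:15–08:30, 09:30–10:15, 11:15–12:30, 16:30–17:00.
Tomás ∩ Maya ∩ Diego: 07:15–08:30, 09:30–10:15, 11:15–12:30.
Windows ≥ 30 min: 07:15–08:30, 09:30–10:15, 11:15–12:30.

07:15–08:30, 09:30–10:15, 11:15–12:30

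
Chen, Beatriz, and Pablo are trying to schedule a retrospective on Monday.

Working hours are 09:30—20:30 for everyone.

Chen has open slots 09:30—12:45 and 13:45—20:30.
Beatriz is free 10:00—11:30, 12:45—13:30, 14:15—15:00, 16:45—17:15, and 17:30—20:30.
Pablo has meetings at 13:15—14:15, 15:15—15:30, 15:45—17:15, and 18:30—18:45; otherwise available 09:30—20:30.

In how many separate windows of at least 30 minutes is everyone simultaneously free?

Pablo free within 09:30–20:30: 09:30–13:15, 14:15–15:15, 15:30–15:45, 17:15–18:30, 18:45–20:30.
Chen ∩ Beatriz: 10:00–11:30, 14:15–15:00, 16:45–17:15, 17:30–20:30.
Chen ∩ Beatriz ∩ Pablo: 10:00–11:30, 14:15–15:00, 17:30–18:30, 18:45–20:30.
Windows ≥ 30 min: 10:00–11:30, 14:15–15:00, 17:30–18:30, 18:45–20:30.
That's 4 windows.

4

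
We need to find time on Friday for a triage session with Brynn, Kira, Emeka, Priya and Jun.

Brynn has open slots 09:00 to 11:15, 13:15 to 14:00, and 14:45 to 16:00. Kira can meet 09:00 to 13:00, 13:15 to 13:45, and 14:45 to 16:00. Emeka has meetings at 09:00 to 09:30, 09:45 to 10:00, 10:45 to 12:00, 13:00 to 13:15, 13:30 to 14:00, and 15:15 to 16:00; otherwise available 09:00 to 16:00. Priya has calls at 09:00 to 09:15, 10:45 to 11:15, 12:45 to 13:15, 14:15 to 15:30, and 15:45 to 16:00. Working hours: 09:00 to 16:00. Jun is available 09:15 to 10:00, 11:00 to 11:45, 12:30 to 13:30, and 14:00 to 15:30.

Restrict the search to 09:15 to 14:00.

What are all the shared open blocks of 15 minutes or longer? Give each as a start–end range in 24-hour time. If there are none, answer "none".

09:30–09:45, 13:15–13:30

Emeka free within 09:00–16:00: 09:30–09:45, 10:00–10:45, 12:00–13:00, 13:15–13:30, 14:00–15:15.
Priya free within 09:00–16:00: 09:15–10:45, 11:15–12:45, 13:15–14:15, 15:30–15:45.
Brynn ∩ Kira: 09:00–11:15, 13:15–13:45, 14:45–16:00.
Brynn ∩ Kira ∩ Emeka: 09:30–09:45, 10:00–10:45, 13:15–13:30, 14:45–15:15.
Brynn ∩ Kira ∩ Emeka ∩ Priya: 09:30–09:45, 10:00–10:45, 13:15–13:30.
Brynn ∩ Kira ∩ Emeka ∩ Priya ∩ Jun: 09:30–09:45, 13:15–13:30.
Restricted to 09:15–14:00: 09:30–09:45, 13:15–13:30.
Windows ≥ 15 min: 09:30–09:45, 13:15–13:30.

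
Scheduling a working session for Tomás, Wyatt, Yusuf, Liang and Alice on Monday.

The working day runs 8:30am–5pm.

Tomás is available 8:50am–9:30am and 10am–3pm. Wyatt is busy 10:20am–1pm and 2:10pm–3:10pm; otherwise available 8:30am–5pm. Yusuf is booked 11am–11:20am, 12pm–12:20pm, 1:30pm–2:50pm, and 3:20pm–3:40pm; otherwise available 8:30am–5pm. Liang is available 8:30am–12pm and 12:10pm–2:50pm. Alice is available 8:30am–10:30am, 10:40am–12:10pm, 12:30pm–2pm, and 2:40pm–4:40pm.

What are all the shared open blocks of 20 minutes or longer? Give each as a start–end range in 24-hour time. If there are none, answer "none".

08:50–09:30, 10:00–10:20, 13:00–13:30

Wyatt free within 08:30–17:00: 08:30–10:20, 13:00–14:10, 15:10–17:00.
Yusuf free within 08:30–17:00: 08:30–11:00, 11:20–12:00, 12:20–13:30, 14:50–15:20, 15:40–17:00.
Tomás ∩ Wyatt: 08:50–09:30, 10:00–10:20, 13:00–14:10.
Tomás ∩ Wyatt ∩ Yusuf: 08:50–09:30, 10:00–10:20, 13:00–13:30.
Tomás ∩ Wyatt ∩ Yusuf ∩ Liang: 08:50–09:30, 10:00–10:20, 13:00–13:30.
Tomás ∩ Wyatt ∩ Yusuf ∩ Liang ∩ Alice: 08:50–09:30, 10:00–10:20, 13:00–13:30.
Windows ≥ 20 min: 08:50–09:30, 10:00–10:20, 13:00–13:30.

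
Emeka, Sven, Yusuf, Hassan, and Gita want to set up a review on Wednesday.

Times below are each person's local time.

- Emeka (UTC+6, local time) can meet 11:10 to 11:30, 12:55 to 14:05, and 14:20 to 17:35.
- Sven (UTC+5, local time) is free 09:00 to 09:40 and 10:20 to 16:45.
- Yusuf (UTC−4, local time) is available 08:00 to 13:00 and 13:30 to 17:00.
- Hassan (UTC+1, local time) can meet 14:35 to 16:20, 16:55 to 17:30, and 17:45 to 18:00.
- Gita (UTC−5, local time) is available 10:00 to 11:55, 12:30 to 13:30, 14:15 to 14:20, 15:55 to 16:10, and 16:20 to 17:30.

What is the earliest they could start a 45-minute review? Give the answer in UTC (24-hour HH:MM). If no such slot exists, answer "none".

none

Emeka → UTC: 05:10–05:30, 06:55–08:05, 08:20–11:35.
Sven → UTC: 04:00–04:40, 05:20–11:45.
Yusuf → UTC: 12:00–17:00, 17:30–21:00.
Hassan → UTC: 13:35–15:20, 15:55–16:30, 16:45–17:00.
Gita → UTC: 15:00–16:55, 17:30–18:30, 19:15–19:20, 20:55–21:10, 21:20–22:30.
Emeka ∩ Sven: 05:20–05:30, 06:55–08:05, 08:20–11:35.
Emeka ∩ Sven ∩ Yusuf: (none).
Emeka ∩ Sven ∩ Yusuf ∩ Hassan: (none).
Emeka ∩ Sven ∩ Yusuf ∩ Hassan ∩ Gita: (none).
Windows ≥ 45 min: (none).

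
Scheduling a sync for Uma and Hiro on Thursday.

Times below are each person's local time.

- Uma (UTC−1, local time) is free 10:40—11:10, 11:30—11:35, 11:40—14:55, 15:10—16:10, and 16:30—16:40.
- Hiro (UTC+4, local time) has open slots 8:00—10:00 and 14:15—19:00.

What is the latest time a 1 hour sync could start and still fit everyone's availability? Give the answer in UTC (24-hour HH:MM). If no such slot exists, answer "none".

Uma → UTC: 11:40–12:10, 12:30–12:35, 12:40–15:55, 16:10–17:10, 17:30–17:40.
Hiro → UTC: 04:00–06:00, 10:15–15:00.
Uma ∩ Hiro: 11:40–12:10, 12:30–12:35, 12:40–15:00.
Windows ≥ 60 min: 12:40–15:00.
Latest start in the last window 12:40–15:00 is 15:00 − 60 min = 14:00.

14:00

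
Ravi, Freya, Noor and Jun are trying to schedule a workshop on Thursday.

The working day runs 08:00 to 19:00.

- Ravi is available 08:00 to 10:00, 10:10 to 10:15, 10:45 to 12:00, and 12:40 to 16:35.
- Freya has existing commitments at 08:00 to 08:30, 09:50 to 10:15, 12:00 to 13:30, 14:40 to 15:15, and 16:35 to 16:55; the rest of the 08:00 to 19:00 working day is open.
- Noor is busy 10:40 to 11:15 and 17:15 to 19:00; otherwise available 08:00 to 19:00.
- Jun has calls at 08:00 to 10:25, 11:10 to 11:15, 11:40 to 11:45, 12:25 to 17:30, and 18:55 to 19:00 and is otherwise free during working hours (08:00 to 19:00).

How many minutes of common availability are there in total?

40 minutes

Freya free within 08:00–19:00: 08:30–09:50, 10:15–12:00, 13:30–14:40, 15:15–16:35, 16:55–19:00.
Noor free within 08:00–19:00: 08:00–10:40, 11:15–17:15.
Jun free within 08:00–19:00: 10:25–11:10, 11:15–11:40, 11:45–12:25, 17:30–18:55.
Ravi ∩ Freya: 08:30–09:50, 10:45–12:00, 13:30–14:40, 15:15–16:35.
Ravi ∩ Freya ∩ Noor: 08:30–09:50, 11:15–12:00, 13:30–14:40, 15:15–16:35.
Ravi ∩ Freya ∩ Noor ∩ Jun: 11:15–11:40, 11:45–12:00.
Total common minutes: 25 + 15 = 40.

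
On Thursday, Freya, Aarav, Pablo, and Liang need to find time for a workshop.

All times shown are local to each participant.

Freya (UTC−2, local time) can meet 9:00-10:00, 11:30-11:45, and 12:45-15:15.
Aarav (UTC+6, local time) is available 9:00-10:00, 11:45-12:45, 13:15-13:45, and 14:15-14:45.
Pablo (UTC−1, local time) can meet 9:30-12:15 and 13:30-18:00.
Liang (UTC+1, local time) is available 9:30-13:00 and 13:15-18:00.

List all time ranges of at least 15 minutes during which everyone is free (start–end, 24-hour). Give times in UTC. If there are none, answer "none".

Freya → UTC: 11:00–12:00, 13:30–13:45, 14:45–17:15.
Aarav → UTC: 03:00–04:00, 05:45–06:45, 07:15–07:45, 08:15–08:45.
Pablo → UTC: 10:30–13:15, 14:30–19:00.
Liang → UTC: 08:30–12:00, 12:15–17:00.
Freya ∩ Aarav: (none).
Freya ∩ Aarav ∩ Pablo: (none).
Freya ∩ Aarav ∩ Pablo ∩ Liang: (none).
Windows ≥ 15 min: (none).

none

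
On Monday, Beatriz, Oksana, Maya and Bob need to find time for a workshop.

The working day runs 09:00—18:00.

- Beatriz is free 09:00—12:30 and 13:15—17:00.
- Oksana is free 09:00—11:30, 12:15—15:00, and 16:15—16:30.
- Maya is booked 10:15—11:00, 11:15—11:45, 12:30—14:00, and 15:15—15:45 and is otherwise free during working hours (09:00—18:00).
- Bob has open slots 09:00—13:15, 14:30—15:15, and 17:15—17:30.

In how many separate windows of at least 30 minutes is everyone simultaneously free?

2

Maya free within 09:00–18:00: 09:00–10:15, 11:00–11:15, 11:45–12:30, 14:00–15:15, 15:45–18:00.
Beatriz ∩ Oksana: 09:00–11:30, 12:15–12:30, 13:15–15:00, 16:15–16:30.
Beatriz ∩ Oksana ∩ Maya: 09:00–10:15, 11:00–11:15, 12:15–12:30, 14:00–15:00, 16:15–16:30.
Beatriz ∩ Oksana ∩ Maya ∩ Bob: 09:00–10:15, 11:00–11:15, 12:15–12:30, 14:30–15:00.
Windows ≥ 30 min: 09:00–10:15, 14:30–15:00.
That's 2 windows.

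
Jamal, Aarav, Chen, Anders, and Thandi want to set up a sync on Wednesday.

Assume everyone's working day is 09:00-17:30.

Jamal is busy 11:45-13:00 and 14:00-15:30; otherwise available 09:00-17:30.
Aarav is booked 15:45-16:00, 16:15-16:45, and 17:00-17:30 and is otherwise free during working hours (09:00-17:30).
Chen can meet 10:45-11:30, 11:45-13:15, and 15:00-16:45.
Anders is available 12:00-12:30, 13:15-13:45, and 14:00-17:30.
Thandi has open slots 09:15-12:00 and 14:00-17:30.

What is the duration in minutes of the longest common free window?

Jamal free within 09:00–17:30: 09:00–11:45, 13:00–14:00, 15:30–17:30.
Aarav free within 09:00–17:30: 09:00–15:45, 16:00–16:15, 16:45–17:00.
Jamal ∩ Aarav: 09:00–11:45, 13:00–14:00, 15:30–15:45, 16:00–16:15, 16:45–17:00.
Jamal ∩ Aarav ∩ Chen: 10:45–11:30, 13:00–13:15, 15:30–15:45, 16:00–16:15.
Jamal ∩ Aarav ∩ Chen ∩ Anders: 15:30–15:45, 16:00–16:15.
Jamal ∩ Aarav ∩ Chen ∩ Anders ∩ Thandi: 15:30–15:45, 16:00–16:15.
Common window lengths: 15, 15 min; longest is 15.

15 minutes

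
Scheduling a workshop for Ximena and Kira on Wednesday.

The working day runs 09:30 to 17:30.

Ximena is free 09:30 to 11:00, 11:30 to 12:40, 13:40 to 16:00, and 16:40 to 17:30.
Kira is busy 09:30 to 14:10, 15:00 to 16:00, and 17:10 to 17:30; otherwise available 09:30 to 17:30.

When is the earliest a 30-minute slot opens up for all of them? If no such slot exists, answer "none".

Kira free within 09:30–17:30: 14:10–15:00, 16:00–17:10.
Ximena ∩ Kira: 14:10–15:00, 16:40–17:10.
Windows ≥ 30 min: 14:10–15:00, 16:40–17:10.
Earliest such window starts at 14:10.

14:10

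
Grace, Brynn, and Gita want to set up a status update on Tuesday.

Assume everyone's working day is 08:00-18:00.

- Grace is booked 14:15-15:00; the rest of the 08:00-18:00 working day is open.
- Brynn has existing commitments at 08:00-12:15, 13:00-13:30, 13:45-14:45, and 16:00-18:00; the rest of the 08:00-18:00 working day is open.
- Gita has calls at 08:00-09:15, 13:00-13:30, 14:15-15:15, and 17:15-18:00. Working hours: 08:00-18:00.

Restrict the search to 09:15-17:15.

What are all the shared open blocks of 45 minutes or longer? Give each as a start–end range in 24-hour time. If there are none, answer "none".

12:15–13:00, 15:15–16:00

Grace free within 08:00–18:00: 08:00–14:15, 15:00–18:00.
Brynn free within 08:00–18:00: 12:15–13:00, 13:30–13:45, 14:45–16:00.
Gita free within 08:00–18:00: 09:15–13:00, 13:30–14:15, 15:15–17:15.
Grace ∩ Brynn: 12:15–13:00, 13:30–13:45, 15:00–16:00.
Grace ∩ Brynn ∩ Gita: 12:15–13:00, 13:30–13:45, 15:15–16:00.
Restricted to 09:15–17:15: 12:15–13:00, 13:30–13:45, 15:15–16:00.
Windows ≥ 45 min: 12:15–13:00, 15:15–16:00.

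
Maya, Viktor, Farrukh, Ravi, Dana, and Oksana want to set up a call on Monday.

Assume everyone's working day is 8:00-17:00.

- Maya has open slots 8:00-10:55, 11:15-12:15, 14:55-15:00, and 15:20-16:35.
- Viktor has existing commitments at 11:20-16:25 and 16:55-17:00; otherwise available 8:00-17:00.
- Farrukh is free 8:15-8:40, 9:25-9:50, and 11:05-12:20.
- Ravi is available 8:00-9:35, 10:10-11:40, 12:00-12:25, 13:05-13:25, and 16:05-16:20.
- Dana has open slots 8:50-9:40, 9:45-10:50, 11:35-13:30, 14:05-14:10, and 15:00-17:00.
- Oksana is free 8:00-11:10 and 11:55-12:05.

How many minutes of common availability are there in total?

Viktor free within 08:00–17:00: 08:00–11:20, 16:25–16:55.
Maya ∩ Viktor: 08:00–10:55, 11:15–11:20, 16:25–16:35.
Maya ∩ Viktor ∩ Farrukh: 08:15–08:40, 09:25–09:50, 11:15–11:20.
Maya ∩ Viktor ∩ Farrukh ∩ Ravi: 08:15–08:40, 09:25–09:35, 11:15–11:20.
Maya ∩ Viktor ∩ Farrukh ∩ Ravi ∩ Dana: 09:25–09:35.
Maya ∩ Viktor ∩ Farrukh ∩ Ravi ∩ Dana ∩ Oksana: 09:25–09:35.
Total common minutes: 10.

10 minutes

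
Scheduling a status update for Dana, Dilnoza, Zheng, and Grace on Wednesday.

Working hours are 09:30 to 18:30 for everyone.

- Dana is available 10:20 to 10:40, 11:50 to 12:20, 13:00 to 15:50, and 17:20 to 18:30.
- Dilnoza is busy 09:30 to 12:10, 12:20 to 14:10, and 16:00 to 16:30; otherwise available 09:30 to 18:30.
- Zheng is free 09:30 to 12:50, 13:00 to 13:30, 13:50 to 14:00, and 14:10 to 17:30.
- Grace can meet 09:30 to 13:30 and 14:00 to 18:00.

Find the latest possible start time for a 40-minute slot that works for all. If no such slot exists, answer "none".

15:10

Dilnoza free within 09:30–18:30: 12:10–12:20, 14:10–16:00, 16:30–18:30.
Dana ∩ Dilnoza: 12:10–12:20, 14:10–15:50, 17:20–18:30.
Dana ∩ Dilnoza ∩ Zheng: 12:10–12:20, 14:10–15:50, 17:20–17:30.
Dana ∩ Dilnoza ∩ Zheng ∩ Grace: 12:10–12:20, 14:10–15:50, 17:20–17:30.
Windows ≥ 40 min: 14:10–15:50.
Latest start in the last window 14:10–15:50 is 15:50 − 40 min = 15:10.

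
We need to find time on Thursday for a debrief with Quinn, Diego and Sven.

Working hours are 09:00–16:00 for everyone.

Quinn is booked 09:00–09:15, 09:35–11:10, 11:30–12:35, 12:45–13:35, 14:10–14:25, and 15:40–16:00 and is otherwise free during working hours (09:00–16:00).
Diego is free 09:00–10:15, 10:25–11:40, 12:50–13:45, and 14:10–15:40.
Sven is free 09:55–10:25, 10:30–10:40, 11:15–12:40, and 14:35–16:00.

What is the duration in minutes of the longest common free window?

65 minutes

Quinn free within 09:00–16:00: 09:15–09:35, 11:10–11:30, 12:35–12:45, 13:35–14:10, 14:25–15:40.
Quinn ∩ Diego: 09:15–09:35, 11:10–11:30, 13:35–13:45, 14:25–15:40.
Quinn ∩ Diego ∩ Sven: 11:15–11:30, 14:35–15:40.
Common window lengths: 15, 65 min; longest is 65.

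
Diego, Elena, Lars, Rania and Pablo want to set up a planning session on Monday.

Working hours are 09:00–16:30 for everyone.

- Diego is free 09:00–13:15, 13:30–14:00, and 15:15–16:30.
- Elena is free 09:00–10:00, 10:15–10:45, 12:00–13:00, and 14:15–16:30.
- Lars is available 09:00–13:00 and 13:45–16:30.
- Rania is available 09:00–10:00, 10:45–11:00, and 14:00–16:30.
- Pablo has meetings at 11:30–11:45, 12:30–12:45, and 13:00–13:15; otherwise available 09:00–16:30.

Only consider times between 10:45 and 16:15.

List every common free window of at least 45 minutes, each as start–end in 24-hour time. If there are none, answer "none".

Pablo free within 09:00–16:30: 09:00–11:30, 11:45–12:30, 12:45–13:00, 13:15–16:30.
Diego ∩ Elena: 09:00–10:00, 10:15–10:45, 12:00–13:00, 15:15–16:30.
Diego ∩ Elena ∩ Lars: 09:00–10:00, 10:15–10:45, 12:00–13:00, 15:15–16:30.
Diego ∩ Elena ∩ Lars ∩ Rania: 09:00–10:00, 15:15–16:30.
Diego ∩ Elena ∩ Lars ∩ Rania ∩ Pablo: 09:00–10:00, 15:15–16:30.
Restricted to 10:45–16:15: 15:15–16:15.
Windows ≥ 45 min: 15:15–16:15.

15:15–16:15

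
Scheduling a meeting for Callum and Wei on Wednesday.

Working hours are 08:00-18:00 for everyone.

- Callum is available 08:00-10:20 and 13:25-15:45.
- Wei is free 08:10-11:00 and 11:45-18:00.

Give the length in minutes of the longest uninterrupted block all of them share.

140 minutes

Callum ∩ Wei: 08:10–10:20, 13:25–15:45.
Common window lengths: 130, 140 min; longest is 140.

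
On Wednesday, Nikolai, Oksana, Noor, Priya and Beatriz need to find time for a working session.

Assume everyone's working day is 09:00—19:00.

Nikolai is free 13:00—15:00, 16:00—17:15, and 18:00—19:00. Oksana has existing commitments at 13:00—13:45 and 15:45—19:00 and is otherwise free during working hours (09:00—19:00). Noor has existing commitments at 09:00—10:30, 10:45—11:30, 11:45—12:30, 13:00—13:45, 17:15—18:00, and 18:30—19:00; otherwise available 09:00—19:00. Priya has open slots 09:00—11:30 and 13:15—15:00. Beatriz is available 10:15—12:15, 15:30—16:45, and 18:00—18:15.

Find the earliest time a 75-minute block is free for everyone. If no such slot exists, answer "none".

Oksana free within 09:00–19:00: 09:00–13:00, 13:45–15:45.
Noor free within 09:00–19:00: 10:30–10:45, 11:30–11:45, 12:30–13:00, 13:45–17:15, 18:00–18:30.
Nikolai ∩ Oksana: 13:45–15:00.
Nikolai ∩ Oksana ∩ Noor: 13:45–15:00.
Nikolai ∩ Oksana ∩ Noor ∩ Priya: 13:45–15:00.
Nikolai ∩ Oksana ∩ Noor ∩ Priya ∩ Beatriz: (none).
Windows ≥ 75 min: (none).

none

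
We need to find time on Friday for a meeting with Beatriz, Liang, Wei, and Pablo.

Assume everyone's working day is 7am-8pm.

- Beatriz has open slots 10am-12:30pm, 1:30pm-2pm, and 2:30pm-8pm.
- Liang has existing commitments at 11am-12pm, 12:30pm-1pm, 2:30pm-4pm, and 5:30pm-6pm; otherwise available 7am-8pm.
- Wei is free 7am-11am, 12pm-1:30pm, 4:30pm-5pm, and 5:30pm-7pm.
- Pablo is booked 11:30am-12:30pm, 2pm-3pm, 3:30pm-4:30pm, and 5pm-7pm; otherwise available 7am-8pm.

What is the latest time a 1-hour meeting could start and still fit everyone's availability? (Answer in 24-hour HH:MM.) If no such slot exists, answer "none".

10:00

Liang free within 07:00–20:00: 07:00–11:00, 12:00–12:30, 13:00–14:30, 16:00–17:30, 18:00–20:00.
Pablo free within 07:00–20:00: 07:00–11:30, 12:30–14:00, 15:00–15:30, 16:30–17:00, 19:00–20:00.
Beatriz ∩ Liang: 10:00–11:00, 12:00–12:30, 13:30–14:00, 16:00–17:30, 18:00–20:00.
Beatriz ∩ Liang ∩ Wei: 10:00–11:00, 12:00–12:30, 16:30–17:00, 18:00–19:00.
Beatriz ∩ Liang ∩ Wei ∩ Pablo: 10:00–11:00, 16:30–17:00.
Windows ≥ 60 min: 10:00–11:00.
Latest start in the last window 10:00–11:00 is 11:00 − 60 min = 10:00.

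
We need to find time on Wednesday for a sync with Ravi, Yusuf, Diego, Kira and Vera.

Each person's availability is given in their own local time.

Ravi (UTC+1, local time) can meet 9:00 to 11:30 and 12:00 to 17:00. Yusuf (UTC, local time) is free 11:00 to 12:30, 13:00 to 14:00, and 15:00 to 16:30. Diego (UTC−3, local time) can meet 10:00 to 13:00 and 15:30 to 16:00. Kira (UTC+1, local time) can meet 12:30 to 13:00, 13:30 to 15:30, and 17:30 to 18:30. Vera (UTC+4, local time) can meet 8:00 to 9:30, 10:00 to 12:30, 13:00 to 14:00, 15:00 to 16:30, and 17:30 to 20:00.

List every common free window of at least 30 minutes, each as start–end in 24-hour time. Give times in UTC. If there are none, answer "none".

Ravi → UTC: 08:00–10:30, 11:00–16:00.
Yusuf → UTC: 11:00–12:30, 13:00–14:00, 15:00–16:30.
Diego → UTC: 13:00–16:00, 18:30–19:00.
Kira → UTC: 11:30–12:00, 12:30–14:30, 16:30–17:30.
Vera → UTC: 04:00–05:30, 06:00–08:30, 09:00–10:00, 11:00–12:30, 13:30–16:00.
Ravi ∩ Yusuf: 11:00–12:30, 13:00–14:00, 15:00–16:00.
Ravi ∩ Yusuf ∩ Diego: 13:00–14:00, 15:00–16:00.
Ravi ∩ Yusuf ∩ Diego ∩ Kira: 13:00–14:00.
Ravi ∩ Yusuf ∩ Diego ∩ Kira ∩ Vera: 13:30–14:00.
Windows ≥ 30 min: 13:30–14:00.

13:30–14:00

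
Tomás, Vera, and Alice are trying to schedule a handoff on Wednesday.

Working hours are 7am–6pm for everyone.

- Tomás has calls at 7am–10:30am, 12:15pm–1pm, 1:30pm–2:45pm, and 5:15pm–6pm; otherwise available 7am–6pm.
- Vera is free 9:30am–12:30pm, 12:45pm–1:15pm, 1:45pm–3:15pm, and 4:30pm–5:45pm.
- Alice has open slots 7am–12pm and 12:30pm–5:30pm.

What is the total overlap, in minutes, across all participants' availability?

Tomás free within 07:00–18:00: 10:30–12:15, 13:00–13:30, 14:45–17:15.
Tomás ∩ Vera: 10:30–12:15, 13:00–13:15, 14:45–15:15, 16:30–17:15.
Tomás ∩ Vera ∩ Alice: 10:30–12:00, 13:00–13:15, 14:45–15:15, 16:30–17:15.
Total common minutes: 90 + 15 + 30 + 45 = 180.

180 minutes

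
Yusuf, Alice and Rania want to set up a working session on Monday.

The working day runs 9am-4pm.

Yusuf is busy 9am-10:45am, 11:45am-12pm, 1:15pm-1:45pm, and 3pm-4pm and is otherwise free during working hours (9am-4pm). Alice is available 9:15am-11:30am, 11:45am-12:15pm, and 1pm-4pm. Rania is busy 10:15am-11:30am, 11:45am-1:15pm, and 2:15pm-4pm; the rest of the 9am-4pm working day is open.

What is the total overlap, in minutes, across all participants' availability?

Yusuf free within 09:00–16:00: 10:45–11:45, 12:00–13:15, 13:45–15:00.
Rania free within 09:00–16:00: 09:00–10:15, 11:30–11:45, 13:15–14:15.
Yusuf ∩ Alice: 10:45–11:30, 12:00–12:15, 13:00–13:15, 13:45–15:00.
Yusuf ∩ Alice ∩ Rania: 13:45–14:15.
Total common minutes: 30.

30 minutes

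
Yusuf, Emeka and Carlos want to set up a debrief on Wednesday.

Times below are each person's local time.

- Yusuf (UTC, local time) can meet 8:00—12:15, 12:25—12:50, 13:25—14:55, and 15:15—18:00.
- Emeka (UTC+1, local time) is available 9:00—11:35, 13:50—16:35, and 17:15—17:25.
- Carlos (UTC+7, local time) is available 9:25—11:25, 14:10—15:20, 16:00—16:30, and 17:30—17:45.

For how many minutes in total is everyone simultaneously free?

Yusuf → UTC: 08:00–12:15, 12:25–12:50, 13:25–14:55, 15:15–18:00.
Emeka → UTC: 08:00–10:35, 12:50–15:35, 16:15–16:25.
Carlos → UTC: 02:25–04:25, 07:10–08:20, 09:00–09:30, 10:30–10:45.
Yusuf ∩ Emeka: 08:00–10:35, 13:25–14:55, 15:15–15:35, 16:15–16:25.
Yusuf ∩ Emeka ∩ Carlos: 08:00–08:20, 09:00–09:30, 10:30–10:35.
Total common minutes: 20 + 30 + 5 = 55.

55 minutes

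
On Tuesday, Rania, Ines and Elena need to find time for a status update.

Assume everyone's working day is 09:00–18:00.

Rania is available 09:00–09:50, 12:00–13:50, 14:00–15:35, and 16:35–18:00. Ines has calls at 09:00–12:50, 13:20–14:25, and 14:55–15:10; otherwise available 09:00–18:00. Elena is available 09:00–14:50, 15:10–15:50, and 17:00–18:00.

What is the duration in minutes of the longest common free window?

Ines free within 09:00–18:00: 12:50–13:20, 14:25–14:55, 15:10–18:00.
Rania ∩ Ines: 12:50–13:20, 14:25–14:55, 15:10–15:35, 16:35–18:00.
Rania ∩ Ines ∩ Elena: 12:50–13:20, 14:25–14:50, 15:10–15:35, 17:00–18:00.
Common window lengths: 30, 25, 25, 60 min; longest is 60.

60 minutes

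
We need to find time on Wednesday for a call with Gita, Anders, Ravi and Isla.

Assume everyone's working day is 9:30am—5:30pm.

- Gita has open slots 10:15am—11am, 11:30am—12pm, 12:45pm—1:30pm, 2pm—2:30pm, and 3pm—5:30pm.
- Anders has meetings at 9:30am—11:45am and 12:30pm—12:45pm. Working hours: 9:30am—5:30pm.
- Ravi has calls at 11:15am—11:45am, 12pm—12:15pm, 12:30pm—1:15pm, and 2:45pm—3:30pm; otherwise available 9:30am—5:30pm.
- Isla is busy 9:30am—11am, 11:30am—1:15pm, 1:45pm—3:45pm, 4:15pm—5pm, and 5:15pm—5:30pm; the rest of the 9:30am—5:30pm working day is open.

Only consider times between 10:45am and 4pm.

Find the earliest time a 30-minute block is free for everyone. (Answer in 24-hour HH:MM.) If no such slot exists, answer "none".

Anders free within 09:30–17:30: 11:45–12:30, 12:45–17:30.
Ravi free within 09:30–17:30: 09:30–11:15, 11:45–12:00, 12:15–12:30, 13:15–14:45, 15:30–17:30.
Isla free within 09:30–17:30: 11:00–11:30, 13:15–13:45, 15:45–16:15, 17:00–17:15.
Gita ∩ Anders: 11:45–12:00, 12:45–13:30, 14:00–14:30, 15:00–17:30.
Gita ∩ Anders ∩ Ravi: 11:45–12:00, 13:15–13:30, 14:00–14:30, 15:30–17:30.
Gita ∩ Anders ∩ Ravi ∩ Isla: 13:15–13:30, 15:45–16:15, 17:00–17:15.
Restricted to 10:45–16:00: 13:15–13:30, 15:45–16:00.
Windows ≥ 30 min: (none).

none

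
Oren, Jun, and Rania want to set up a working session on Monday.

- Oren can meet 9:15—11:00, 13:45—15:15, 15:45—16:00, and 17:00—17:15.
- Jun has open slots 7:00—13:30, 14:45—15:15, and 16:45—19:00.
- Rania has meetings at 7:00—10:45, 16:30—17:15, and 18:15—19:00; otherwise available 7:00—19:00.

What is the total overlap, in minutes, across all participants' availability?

Rania free within 07:00–19:00: 10:45–16:30, 17:15–18:15.
Oren ∩ Jun: 09:15–11:00, 14:45–15:15, 17:00–17:15.
Oren ∩ Jun ∩ Rania: 10:45–11:00, 14:45–15:15.
Total common minutes: 15 + 30 = 45.

45 minutes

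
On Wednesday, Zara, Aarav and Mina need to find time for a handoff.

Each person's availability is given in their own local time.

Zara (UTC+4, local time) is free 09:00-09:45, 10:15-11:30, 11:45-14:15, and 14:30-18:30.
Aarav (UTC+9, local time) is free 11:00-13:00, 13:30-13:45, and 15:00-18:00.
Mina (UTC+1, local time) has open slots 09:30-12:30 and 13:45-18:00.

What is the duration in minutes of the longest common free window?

30 minutes

Zara → UTC: 05:00–05:45, 06:15–07:30, 07:45–10:15, 10:30–14:30.
Aarav → UTC: 02:00–04:00, 04:30–04:45, 06:00–09:00.
Mina → UTC: 08:30–11:30, 12:45–17:00.
Zara ∩ Aarav: 06:15–07:30, 07:45–09:00.
Zara ∩ Aarav ∩ Mina: 08:30–09:00.
Single common window of 30 minutes.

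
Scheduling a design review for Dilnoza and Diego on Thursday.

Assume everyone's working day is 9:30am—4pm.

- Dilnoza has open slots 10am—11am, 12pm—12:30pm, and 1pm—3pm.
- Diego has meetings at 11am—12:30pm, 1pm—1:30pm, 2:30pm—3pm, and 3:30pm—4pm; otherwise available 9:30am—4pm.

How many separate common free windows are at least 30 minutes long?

Diego free within 09:30–16:00: 09:30–11:00, 12:30–13:00, 13:30–14:30, 15:00–15:30.
Dilnoza ∩ Diego: 10:00–11:00, 13:30–14:30.
Windows ≥ 30 min: 10:00–11:00, 13:30–14:30.
That's 2 windows.

2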